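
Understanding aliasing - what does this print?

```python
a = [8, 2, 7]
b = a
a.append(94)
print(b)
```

Key concept: basic list aliasing.
Step by step:
`a = [8, 2, 7]` → a = [8, 2, 7]
`b = a` → b = [8, 2, 7] (same object as a)
`a.append(94)` → a = [8, 2, 7, 94] (same object as b); b = [8, 2, 7, 94] (same object as a)
`print(b)` → prints [8, 2, 7, 94]

Answer: [8, 2, 7, 94]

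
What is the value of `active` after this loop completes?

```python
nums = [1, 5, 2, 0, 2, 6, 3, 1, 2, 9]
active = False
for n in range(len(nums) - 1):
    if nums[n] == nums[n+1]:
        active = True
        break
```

Check consecutive duplicates in [1, 5, 2, 0, 2, 6, 3, 1, 2, 9]
`active` takes the values: False

Answer: False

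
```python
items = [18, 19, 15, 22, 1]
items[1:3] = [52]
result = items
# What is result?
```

Trace:
`items = [18, 19, 15, 22, 1]` → items = [18, 19, 15, 22, 1]
`items[1:3] = [52]` → items = [18, 52, 22, 1]
`result = items` → result = [18, 52, 22, 1]
So result = [18, 52, 22, 1]

Answer: [18, 52, 22, 1]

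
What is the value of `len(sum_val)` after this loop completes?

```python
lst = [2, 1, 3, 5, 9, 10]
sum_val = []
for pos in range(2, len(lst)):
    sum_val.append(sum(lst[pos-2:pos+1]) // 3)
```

Number of 3-element averages
`sum_val` takes the values: [] → [2] → [2, 3] → [2, 3, 5] → [2, 3, 5, 8]
So `len(sum_val)` = 4

Answer: 4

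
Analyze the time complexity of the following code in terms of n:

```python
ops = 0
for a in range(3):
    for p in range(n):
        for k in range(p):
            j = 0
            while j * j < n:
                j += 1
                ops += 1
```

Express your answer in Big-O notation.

Each loop level contributes: 1 × n × n × √n. Multiplying the contributions gives O(n^2√n).

Answer: O(n^2√n)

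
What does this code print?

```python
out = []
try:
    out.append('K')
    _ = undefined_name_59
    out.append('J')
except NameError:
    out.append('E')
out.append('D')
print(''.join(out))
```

Execution trace: 'K' (try body) → 'E' (except NameError) → 'D' (after the try/except). Output: KED

Answer: KED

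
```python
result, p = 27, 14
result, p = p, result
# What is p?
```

Trace:
`result, p = 27, 14` → result = 27; p = 14
`result, p = p, result` → result = 14; p = 27
So p = 27

Answer: 27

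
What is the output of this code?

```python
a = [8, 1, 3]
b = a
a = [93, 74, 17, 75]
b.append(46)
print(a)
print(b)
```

Key concept: rebinding vs mutation: a is rebound to a new list, b still points at the original.
Step by step:
`a = [8, 1, 3]` → a = [8, 1, 3]
`b = a` → b = [8, 1, 3] (same object as a)
`a = [93, 74, 17, 75]` → a = [93, 74, 17, 75]
`b.append(46)` → b = [8, 1, 3, 46]
`print(a)` → prints [93, 74, 17, 75]
`print(b)` → prints [8, 1, 3, 46]

Answer:
[93, 74, 17, 75]
[8, 1, 3, 46]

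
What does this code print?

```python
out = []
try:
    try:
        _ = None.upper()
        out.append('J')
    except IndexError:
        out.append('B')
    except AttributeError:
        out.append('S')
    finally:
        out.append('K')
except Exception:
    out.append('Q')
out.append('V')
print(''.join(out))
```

Execution trace: 'S' (inner except AttributeError) → 'K' (inner finally) → 'V' (after the try/except). Output: SKV

Answer: SKV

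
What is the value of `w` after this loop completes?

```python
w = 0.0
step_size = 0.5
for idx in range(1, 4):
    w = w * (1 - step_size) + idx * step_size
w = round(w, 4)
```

Moving average with lr=0.5
`w` takes the values: 0.0 → 0.5 → 1.25 → 2.125

Answer: 2.125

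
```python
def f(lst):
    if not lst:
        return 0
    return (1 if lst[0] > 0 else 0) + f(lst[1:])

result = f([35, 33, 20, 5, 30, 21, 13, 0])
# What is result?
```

Count of positive elements in [35, 33, 20, 5, 30, 21, 13, 0] = 7

Answer: 7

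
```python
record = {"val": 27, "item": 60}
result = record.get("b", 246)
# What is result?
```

Trace:
`record = {"val": 27, "item": 60}` → record = {'val': 27, 'item': 60}
`result = record.get("b", 246)` → result = 246
So result = 246

Answer: 246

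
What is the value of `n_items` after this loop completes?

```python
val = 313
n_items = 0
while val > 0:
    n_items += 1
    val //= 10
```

Count digits by repeated division by 10
`n_items` takes the values: 0 → 1 → 2 → 3

Answer: 3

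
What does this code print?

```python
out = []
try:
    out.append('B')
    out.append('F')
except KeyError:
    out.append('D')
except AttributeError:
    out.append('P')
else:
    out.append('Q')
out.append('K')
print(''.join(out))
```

Execution trace: 'B' (try body) → 'F' (try body, no exception) → 'Q' (else) → 'K' (after the try/except). Output: BFQK

Answer: BFQK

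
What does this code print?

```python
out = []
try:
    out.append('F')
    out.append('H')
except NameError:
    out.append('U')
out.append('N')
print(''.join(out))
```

Execution trace: 'F' (try body) → 'H' (try body, no exception) → 'N' (after the try/except). Output: FHN

Answer: FHN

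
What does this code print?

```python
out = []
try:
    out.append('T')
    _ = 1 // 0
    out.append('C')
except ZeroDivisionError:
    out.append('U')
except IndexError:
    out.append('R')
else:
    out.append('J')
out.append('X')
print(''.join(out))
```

Execution trace: 'T' (try body) → 'U' (except ZeroDivisionError) → 'X' (after the try/except). Output: TUX

Answer: TUX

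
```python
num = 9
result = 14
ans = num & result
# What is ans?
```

Trace:
`num = 9` → num = 9
`result = 14` → result = 14
`ans = num & result` → ans = 8
So ans = 8

Answer: 8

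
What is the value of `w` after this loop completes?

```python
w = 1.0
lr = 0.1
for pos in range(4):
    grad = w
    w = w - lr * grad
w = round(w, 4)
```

Gradient descent: w = 1.0 * (1 - 0.1)^4
`w` takes the values: 1.0 → 0.9 → 0.81 → 0.729 → 0.6561

Answer: 0.6561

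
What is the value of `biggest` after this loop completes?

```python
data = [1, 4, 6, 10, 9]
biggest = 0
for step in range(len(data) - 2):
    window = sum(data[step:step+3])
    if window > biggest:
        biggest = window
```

Max sum of 3-element window in [1, 4, 6, 10, 9]
`biggest` takes the values: 0 → 11 → 20 → 25

Answer: 25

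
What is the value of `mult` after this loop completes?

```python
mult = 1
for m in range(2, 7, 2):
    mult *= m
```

Product of even numbers 2 to 6
`mult` takes the values: 1 → 2 → 8 → 48

Answer: 48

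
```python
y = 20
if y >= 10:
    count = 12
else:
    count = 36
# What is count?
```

Trace:
`y = 20` → y = 20
`if y >= 10: ...` → y >= 10 is True → count = 12
So count = 12

Answer: 12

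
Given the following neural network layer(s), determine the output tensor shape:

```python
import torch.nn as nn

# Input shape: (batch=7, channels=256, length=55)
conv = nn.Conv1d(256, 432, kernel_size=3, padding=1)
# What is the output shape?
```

Input: (7, 256, 55) -> Output: (7, 432, 55)

Answer: (7, 432, 55)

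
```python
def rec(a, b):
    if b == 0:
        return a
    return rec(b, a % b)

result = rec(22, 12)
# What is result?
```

rec(22, 12) -> rec(12, 10) -> rec(10, 2) -> rec(2, 0) -> 2

Answer: 2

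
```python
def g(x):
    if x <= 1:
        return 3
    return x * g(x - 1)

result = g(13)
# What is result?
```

g(13) = 13 * 12 * 11 * 10 * 9 * 8 * 7 * 6 * 5 * 4 * 3 * 2 * 3 = 18681062400

Answer: 18681062400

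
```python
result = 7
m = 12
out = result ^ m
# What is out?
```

Trace:
`result = 7` → result = 7
`m = 12` → m = 12
`out = result ^ m` → out = 11
So out = 11

Answer: 11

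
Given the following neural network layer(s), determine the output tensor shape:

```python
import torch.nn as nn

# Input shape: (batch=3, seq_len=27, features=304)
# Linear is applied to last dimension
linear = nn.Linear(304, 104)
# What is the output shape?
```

Input: (3, 27, 304) -> Output: (3, 27, 104)

Answer: (3, 27, 104)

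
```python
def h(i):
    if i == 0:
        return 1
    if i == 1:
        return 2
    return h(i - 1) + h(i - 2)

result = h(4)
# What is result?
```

Build up from base cases: h(0)=1, h(1)=2, h(2)=3, h(3)=5, h(4)=8

Answer: 8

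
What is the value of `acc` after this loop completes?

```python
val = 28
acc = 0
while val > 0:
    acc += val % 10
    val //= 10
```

Sum digits of 28
`acc` takes the values: 0 → 8 → 10

Answer: 10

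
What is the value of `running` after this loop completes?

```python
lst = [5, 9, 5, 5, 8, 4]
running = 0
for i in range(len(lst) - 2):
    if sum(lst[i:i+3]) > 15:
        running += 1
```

Count windows with sum > 15
`running` takes the values: 0 → 1 → 2 → 3 → 4

Answer: 4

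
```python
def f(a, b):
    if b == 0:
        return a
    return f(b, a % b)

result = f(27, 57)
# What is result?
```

f(27, 57) -> f(57, 27) -> f(27, 3) -> f(3, 0) -> 3

Answer: 3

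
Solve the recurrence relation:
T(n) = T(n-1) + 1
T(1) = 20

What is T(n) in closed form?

Unrolling: T(n) = T(1) + 1·(n-1) = 20 + 1(n-1) = n + 19.

Answer: T(n) = n + 19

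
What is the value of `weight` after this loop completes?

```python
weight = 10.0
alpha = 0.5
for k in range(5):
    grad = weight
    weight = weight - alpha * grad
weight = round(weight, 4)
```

Gradient descent: w = 10.0 * (1 - 0.5)^5
`weight` takes the values: 10.0 → 5.0 → 2.5 → 1.25 → 0.625 → 0.3125

Answer: 0.3125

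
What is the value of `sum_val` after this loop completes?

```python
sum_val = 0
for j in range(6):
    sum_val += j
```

Sum of 0 to 5 = 15
`sum_val` takes the values: 0 → 1 → 3 → 6 → 10 → 15

Answer: 15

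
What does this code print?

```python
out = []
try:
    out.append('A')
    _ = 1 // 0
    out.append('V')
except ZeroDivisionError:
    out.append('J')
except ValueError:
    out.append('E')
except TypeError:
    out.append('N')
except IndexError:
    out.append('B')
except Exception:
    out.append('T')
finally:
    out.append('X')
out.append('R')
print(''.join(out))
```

Execution trace: 'A' (try body) → 'J' (except ZeroDivisionError) → 'X' (finally) → 'R' (after the try/except). Output: AJXR

Answer: AJXR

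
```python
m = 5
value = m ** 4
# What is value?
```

Trace:
`m = 5` → m = 5
`value = m ** 4` → value = 625
So value = 625

Answer: 625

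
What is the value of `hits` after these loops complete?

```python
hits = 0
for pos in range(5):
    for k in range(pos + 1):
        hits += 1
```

Triangle: 1 + 2 + ... + 5
`hits` takes the values: 0 → 1 → 2 → 3 → 4 → 5 → 6 → 7 → 8 → 9 → 10 → 11 → 12 → 13 → 14 → 15

Answer: 15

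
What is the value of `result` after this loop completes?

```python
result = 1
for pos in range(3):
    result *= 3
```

3^3 = 27
`result` takes the values: 1 → 3 → 9 → 27

Answer: 27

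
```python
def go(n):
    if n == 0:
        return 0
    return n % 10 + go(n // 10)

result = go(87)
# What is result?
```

Sum of digits of 87: 7 + 8 = 15

Answer: 15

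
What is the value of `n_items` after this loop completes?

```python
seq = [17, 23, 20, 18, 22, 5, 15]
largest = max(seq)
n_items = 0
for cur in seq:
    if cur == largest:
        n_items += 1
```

Count of max value 23 in [17, 23, 20, 18, 22, 5, 15]
`n_items` takes the values: 0 → 1

Answer: 1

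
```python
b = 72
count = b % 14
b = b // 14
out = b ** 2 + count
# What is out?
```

Trace:
`b = 72` → b = 72
`count = b % 14` → count = 2
`b = b // 14` → b = 5
`out = b ** 2 + count` → out = 27
So out = 27

Answer: 27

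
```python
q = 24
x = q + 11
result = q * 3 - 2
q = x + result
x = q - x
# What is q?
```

Trace:
`q = 24` → q = 24
`x = q + 11` → x = 35
`result = q * 3 - 2` → result = 70
`q = x + result` → q = 105
`x = q - x` → x = 70
So q = 105

Answer: 105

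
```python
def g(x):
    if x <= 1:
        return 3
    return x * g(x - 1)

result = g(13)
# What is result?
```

g(13) = 13 * 12 * 11 * 10 * 9 * 8 * 7 * 6 * 5 * 4 * 3 * 2 * 3 = 18681062400

Answer: 18681062400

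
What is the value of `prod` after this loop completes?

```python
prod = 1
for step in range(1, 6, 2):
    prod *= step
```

Product of 1, 3, 5, ... up to 5
`prod` takes the values: 1 → 3 → 15

Answer: 15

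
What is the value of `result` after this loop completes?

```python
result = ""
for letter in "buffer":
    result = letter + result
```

Reverse 'buffer'
`result` takes the values: "" → "b" → "ub" → "fub" → "ffub" → "effub" → "reffub"

Answer: "reffub"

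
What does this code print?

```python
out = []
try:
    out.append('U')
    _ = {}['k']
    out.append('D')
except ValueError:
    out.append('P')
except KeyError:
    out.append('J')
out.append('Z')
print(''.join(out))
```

Execution trace: 'U' (try body) → 'J' (except KeyError) → 'Z' (after the try/except). Output: UJZ

Answer: UJZ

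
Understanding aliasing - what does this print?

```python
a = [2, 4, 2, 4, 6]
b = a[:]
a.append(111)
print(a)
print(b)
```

Key concept: slice [:] creates copy.
Step by step:
`a = [2, 4, 2, 4, 6]` → a = [2, 4, 2, 4, 6]
`b = a[:]` → b = [2, 4, 2, 4, 6]
`a.append(111)` → a = [2, 4, 2, 4, 6, 111]
`print(a)` → prints [2, 4, 2, 4, 6, 111]
`print(b)` → prints [2, 4, 2, 4, 6]

Answer:
[2, 4, 2, 4, 6, 111]
[2, 4, 2, 4, 6]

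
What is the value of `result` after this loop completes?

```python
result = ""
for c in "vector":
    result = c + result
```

Reverse 'vector'
`result` takes the values: "" → "v" → "ev" → "cev" → "tcev" → "otcev" → "rotcev"

Answer: "rotcev"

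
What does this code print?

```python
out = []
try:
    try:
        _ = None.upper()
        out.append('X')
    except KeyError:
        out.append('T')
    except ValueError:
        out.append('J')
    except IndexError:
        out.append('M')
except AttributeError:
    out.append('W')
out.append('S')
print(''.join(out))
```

Execution trace: 'W' (outer except AttributeError) → 'S' (after the try/except). Output: WS

Answer: WS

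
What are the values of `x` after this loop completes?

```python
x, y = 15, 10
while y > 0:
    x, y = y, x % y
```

GCD of 15 and 10
`x` takes the values: 15 → 10 → 5

Answer: 5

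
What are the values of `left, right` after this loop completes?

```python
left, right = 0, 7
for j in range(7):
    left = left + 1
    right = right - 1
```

left goes 0→7, right goes 7→0
`left, right` takes the values: (0, 7) → (1, 7) → (1, 6) → (2, 6) → (2, 5) → (3, 5) → (3, 4) → (4, 4) → (4, 3) → (5, 3) → (5, 2) → (6, 2) → (6, 1) → (7, 1) → (7, 0)

Answer: 7, 0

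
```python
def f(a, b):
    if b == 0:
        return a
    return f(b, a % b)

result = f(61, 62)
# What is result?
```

f(61, 62) -> f(62, 61) -> f(61, 1) -> f(1, 0) -> 1

Answer: 1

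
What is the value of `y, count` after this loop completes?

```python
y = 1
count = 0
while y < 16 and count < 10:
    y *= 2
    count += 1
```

Double until >= 16 or 10 iterations
`y, count` takes the values: (1, 0) → (2, 0) → (2, 1) → (4, 1) → (4, 2) → (8, 2) → (8, 3) → (16, 3) → (16, 4)

Answer: 16, 4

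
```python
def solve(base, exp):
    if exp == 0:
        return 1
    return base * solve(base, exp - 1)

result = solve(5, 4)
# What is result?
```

solve(5, 4) = 5 * 5 * 5 * 5 = 625

Answer: 625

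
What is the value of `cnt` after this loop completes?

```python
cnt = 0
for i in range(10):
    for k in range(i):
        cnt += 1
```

Triangle number: 0+1+2+...+9
`cnt` takes the values: 0 → 1 → 2 → 3 → 4 → 5 → 6 → 7 → 8 → 9 → 10 → 11 → 12 → 13 → 14 → 15 → 16 → 17 → 18 → 19 → 20 → 21 → 22 → 23 → 24 → 25 → 26 → 27 → 28 → 29 → … → 41 → 42 → 43 → 44 → 45

Answer: 45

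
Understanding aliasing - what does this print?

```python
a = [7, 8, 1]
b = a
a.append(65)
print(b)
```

Key concept: basic list aliasing.
Step by step:
`a = [7, 8, 1]` → a = [7, 8, 1]
`b = a` → b = [7, 8, 1] (same object as a)
`a.append(65)` → a = [7, 8, 1, 65] (same object as b); b = [7, 8, 1, 65] (same object as a)
`print(b)` → prints [7, 8, 1, 65]

Answer: [7, 8, 1, 65]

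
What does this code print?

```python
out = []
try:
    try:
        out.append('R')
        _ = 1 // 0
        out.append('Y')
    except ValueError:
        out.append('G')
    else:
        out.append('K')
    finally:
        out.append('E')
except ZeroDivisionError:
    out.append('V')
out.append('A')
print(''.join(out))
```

Execution trace: 'R' (try body) → 'E' (finally) → 'V' (outer except ZeroDivisionError) → 'A' (after the try/except). Output: REVA

Answer: REVA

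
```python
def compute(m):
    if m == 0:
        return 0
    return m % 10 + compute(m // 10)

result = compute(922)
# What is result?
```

Sum of digits of 922: 2 + 2 + 9 = 13

Answer: 13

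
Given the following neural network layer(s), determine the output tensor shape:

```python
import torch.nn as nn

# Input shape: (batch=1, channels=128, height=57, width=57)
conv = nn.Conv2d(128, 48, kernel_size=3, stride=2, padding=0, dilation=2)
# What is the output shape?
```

Input: (1, 128, 57, 57) -> Output: (1, 48, 27, 27)

Answer: (1, 48, 27, 27)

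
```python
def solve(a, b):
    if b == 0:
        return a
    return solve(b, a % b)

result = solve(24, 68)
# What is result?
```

solve(24, 68) -> solve(68, 24) -> solve(24, 20) -> solve(20, 4) -> solve(4, 0) -> 4

Answer: 4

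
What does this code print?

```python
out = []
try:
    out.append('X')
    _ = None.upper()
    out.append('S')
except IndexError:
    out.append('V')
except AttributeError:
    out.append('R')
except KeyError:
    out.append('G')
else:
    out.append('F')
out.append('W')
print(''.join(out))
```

Execution trace: 'X' (try body) → 'R' (except AttributeError) → 'W' (after the try/except). Output: XRW

Answer: XRW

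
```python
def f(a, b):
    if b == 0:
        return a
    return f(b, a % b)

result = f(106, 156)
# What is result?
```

f(106, 156) -> f(156, 106) -> f(106, 50) -> f(50, 6) -> f(6, 2) -> f(2, 0) -> 2

Answer: 2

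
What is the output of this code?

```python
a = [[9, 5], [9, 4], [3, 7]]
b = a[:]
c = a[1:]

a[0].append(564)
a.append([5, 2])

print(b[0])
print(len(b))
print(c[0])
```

Key concept: slice with nested mutation.
Step by step:
`a = [[9, 5], [9, 4], [3, 7]]` → a = [[9, 5], [9, 4], [3, 7]]
`b = a[:]` → b = [[9, 5], [9, 4], [3, 7]]
`c = a[1:]` → c = [[9, 4], [3, 7]]
`a[0].append(564)` → a = [[9, 5, 564], [9, 4], [3, 7]]; b = [[9, 5, 564], [9, 4], [3, 7]]
`a.append([5, 2])` → a = [[9, 5, 564], [9, 4], [3, 7], [5, 2]]
`print(b[0])` → prints [9, 5, 564]
`print(len(b))` → prints 3
`print(c[0])` → prints [9, 4]

Answer:
[9, 5, 564]
3
[9, 4]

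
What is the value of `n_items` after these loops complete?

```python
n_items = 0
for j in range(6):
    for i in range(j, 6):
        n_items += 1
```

Upper triangle: 6 + 5 + ... + 1
`n_items` takes the values: 0 → 1 → 2 → 3 → 4 → 5 → 6 → 7 → 8 → 9 → 10 → 11 → 12 → 13 → 14 → 15 → 16 → 17 → 18 → 19 → 20 → 21

Answer: 21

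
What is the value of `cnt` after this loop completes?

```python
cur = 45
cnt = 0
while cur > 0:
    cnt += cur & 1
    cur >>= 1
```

Count set bits in 45 (binary: 0b101101)
`cnt` takes the values: 0 → 1 → 2 → 3 → 4

Answer: 4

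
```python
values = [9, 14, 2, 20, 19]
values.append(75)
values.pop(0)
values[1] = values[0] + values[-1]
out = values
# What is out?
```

Trace:
`values = [9, 14, 2, 20, 19]` → values = [9, 14, 2, 20, 19]
`values.append(75)` → values = [9, 14, 2, 20, 19, 75]
`values.pop(0)` → values = [14, 2, 20, 19, 75]
`values[1] = values[0] + values[-1]` → values = [14, 89, 20, 19, 75]
`out = values` → out = [14, 89, 20, 19, 75]
So out = [14, 89, 20, 19, 75]

Answer: [14, 89, 20, 19, 75]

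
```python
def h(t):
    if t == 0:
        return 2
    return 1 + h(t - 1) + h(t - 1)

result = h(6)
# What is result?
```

h(t) = 1 + 2·h(t-1), h(0)=2. Closed form: (2+1)·2^6 - 1 = 191.

Answer: 191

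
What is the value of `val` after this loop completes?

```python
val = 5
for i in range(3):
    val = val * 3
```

Multiply by 3, 3 times: 5 * 3^3 = 135
`val` takes the values: 5 → 15 → 45 → 135

Answer: 135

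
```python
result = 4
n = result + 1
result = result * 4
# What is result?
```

Trace:
`result = 4` → result = 4
`n = result + 1` → n = 5
`result = result * 4` → result = 16
So result = 16

Answer: 16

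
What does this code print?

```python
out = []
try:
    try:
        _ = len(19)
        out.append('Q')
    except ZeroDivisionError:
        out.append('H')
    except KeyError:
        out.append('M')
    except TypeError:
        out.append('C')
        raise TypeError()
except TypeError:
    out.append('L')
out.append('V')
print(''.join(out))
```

Execution trace: 'C' (inner except TypeError) → 'L' (outer except TypeError) → 'V' (after the try/except). Output: CLV

Answer: CLV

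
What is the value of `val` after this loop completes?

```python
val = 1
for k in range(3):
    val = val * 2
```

Multiply by 2, 3 times: 1 * 2^3 = 8
`val` takes the values: 1 → 2 → 4 → 8

Answer: 8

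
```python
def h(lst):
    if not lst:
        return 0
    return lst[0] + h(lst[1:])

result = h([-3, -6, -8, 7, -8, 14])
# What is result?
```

(-3) + (-6) + (-8) + 7 + (-8) + 14 + 0 = -4

Answer: -4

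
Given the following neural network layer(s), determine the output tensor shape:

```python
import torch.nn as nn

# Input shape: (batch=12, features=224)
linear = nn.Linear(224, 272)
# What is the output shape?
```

Input: (12, 224) -> Output: (12, 272)

Answer: (12, 272)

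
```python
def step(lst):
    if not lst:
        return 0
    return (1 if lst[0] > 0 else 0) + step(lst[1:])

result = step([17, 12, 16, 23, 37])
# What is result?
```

Count of positive elements in [17, 12, 16, 23, 37] = 5

Answer: 5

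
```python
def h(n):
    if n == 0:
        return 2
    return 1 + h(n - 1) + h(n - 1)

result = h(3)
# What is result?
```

h(n) = 1 + 2·h(n-1), h(0)=2. Closed form: (2+1)·2^3 - 1 = 23.

Answer: 23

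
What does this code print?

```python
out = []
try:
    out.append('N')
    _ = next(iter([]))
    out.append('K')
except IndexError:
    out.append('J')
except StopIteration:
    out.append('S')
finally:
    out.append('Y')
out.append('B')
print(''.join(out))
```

Execution trace: 'N' (try body) → 'S' (except StopIteration) → 'Y' (finally) → 'B' (after the try/except). Output: NSYB

Answer: NSYB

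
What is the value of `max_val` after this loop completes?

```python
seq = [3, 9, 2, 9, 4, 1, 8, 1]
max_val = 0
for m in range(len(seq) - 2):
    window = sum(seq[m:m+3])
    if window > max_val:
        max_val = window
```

Max sum of 3-element window in [3, 9, 2, 9, 4, 1, 8, 1]
`max_val` takes the values: 0 → 14 → 20

Answer: 20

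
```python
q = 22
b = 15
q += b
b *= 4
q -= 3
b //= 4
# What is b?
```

Trace:
`q = 22` → q = 22
`b = 15` → b = 15
`q += b` → q = 37
`b *= 4` → b = 60
`q -= 3` → q = 34
`b //= 4` → b = 15
So b = 15

Answer: 15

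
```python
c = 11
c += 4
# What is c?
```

Trace:
`c = 11` → c = 11
`c += 4` → c = 15
So c = 15

Answer: 15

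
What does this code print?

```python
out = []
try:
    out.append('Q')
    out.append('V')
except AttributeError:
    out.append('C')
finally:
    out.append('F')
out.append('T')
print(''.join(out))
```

Execution trace: 'Q' (try body) → 'V' (try body, no exception) → 'F' (finally) → 'T' (after the try/except). Output: QVFT

Answer: QVFT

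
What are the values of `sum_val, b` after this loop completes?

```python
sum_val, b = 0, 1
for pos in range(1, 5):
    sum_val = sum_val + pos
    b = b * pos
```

Sum and factorial of 1 to 4
`sum_val, b` takes the values: (0, 1) → (1, 1) → (3, 1) → (3, 2) → (6, 2) → (6, 6) → (10, 6) → (10, 24)

Answer: 10, 24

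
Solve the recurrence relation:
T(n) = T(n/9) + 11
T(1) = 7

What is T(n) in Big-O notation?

Each step divides n by 9 and adds 11. After log_9(n) steps we reach T(1)=7. So T(n) = 11·log_9(n) + 7 = O(log n).

Answer: O(log n)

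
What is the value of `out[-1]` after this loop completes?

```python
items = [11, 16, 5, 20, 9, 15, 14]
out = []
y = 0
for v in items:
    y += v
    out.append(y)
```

Cumulative sum ends at 90
`out` takes the values: [] → [11] → [11, 27] → [11, 27, 32] → [11, 27, 32, 52] → [11, 27, 32, 52, 61] → [11, 27, 32, 52, 61, 76] → [11, 27, 32, 52, 61, 76, 90]
So `out[-1]` = 90

Answer: 90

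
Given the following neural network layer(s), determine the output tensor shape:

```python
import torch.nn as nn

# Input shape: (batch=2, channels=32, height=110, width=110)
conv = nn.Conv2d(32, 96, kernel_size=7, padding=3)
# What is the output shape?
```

Input: (2, 32, 110, 110) -> Output: (2, 96, 110, 110)

Answer: (2, 96, 110, 110)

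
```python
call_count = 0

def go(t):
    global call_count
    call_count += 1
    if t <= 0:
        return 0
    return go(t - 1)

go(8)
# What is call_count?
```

Linear recursion stepping by 1: 9 calls from t=8 down to ≤0.

Answer: 9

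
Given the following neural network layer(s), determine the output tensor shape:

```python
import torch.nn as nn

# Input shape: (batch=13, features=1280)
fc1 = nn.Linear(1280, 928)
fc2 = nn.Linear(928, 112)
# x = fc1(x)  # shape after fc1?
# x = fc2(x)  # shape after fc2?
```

Input: (13, 1280) -> after fc1: (13, 928) -> Output: (13, 112)

Answer: (13, 112)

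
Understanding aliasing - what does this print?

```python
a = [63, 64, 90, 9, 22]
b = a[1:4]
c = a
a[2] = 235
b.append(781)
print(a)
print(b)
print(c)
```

Key concept: slice vs alias.
Step by step:
`a = [63, 64, 90, 9, 22]` → a = [63, 64, 90, 9, 22]
`b = a[1:4]` → b = [64, 90, 9]
`c = a` → c = [63, 64, 90, 9, 22] (same object as a)
`a[2] = 235` → a = [63, 64, 235, 9, 22] (same object as c); c = [63, 64, 235, 9, 22] (same object as a)
`b.append(781)` → b = [64, 90, 9, 781]
`print(a)` → prints [63, 64, 235, 9, 22]
`print(b)` → prints [64, 90, 9, 781]
`print(c)` → prints [63, 64, 235, 9, 22]

Answer:
[63, 64, 235, 9, 22]
[64, 90, 9, 781]
[63, 64, 235, 9, 22]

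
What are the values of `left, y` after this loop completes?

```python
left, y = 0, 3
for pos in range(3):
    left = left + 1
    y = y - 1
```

left goes 0→3, y goes 3→0
`left, y` takes the values: (0, 3) → (1, 3) → (1, 2) → (2, 2) → (2, 1) → (3, 1) → (3, 0)

Answer: 3, 0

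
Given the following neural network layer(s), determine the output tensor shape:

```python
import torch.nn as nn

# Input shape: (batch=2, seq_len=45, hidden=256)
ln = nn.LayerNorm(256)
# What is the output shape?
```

Input: (2, 45, 256) -> Output: (2, 45, 256)

Answer: (2, 45, 256)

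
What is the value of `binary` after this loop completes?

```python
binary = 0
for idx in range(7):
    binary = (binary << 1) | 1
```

Build 7 consecutive 1-bits: 0b1111111
`binary` takes the values: 0 → 1 → 3 → 7 → 15 → 31 → 63 → 127

Answer: 127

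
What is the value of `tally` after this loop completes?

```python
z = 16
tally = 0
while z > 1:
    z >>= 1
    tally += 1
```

Count right shifts until 1
`tally` takes the values: 0 → 1 → 2 → 3 → 4

Answer: 4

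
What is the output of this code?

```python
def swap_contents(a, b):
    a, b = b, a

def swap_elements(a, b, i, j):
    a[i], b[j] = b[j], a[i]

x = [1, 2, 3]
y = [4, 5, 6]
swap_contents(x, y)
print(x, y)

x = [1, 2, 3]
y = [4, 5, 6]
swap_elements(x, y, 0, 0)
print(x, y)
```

Key concept: parameter rebinding vs mutation.
Step by step:
`x = [1, 2, 3]` → x = [1, 2, 3]
`y = [4, 5, 6]` → y = [4, 5, 6]
`swap_contents(x, y)` → no visible change to tracked variables
`print(x, y)` → prints [1, 2, 3] [4, 5, 6]
`x = [1, 2, 3]` → x = [1, 2, 3]
`y = [4, 5, 6]` → y = [4, 5, 6]
`swap_elements(x, y, 0, 0)` → x = [4, 2, 3]; y = [1, 5, 6]
`print(x, y)` → prints [4, 2, 3] [1, 5, 6]

Answer:
[1, 2, 3] [4, 5, 6]
[4, 2, 3] [1, 5, 6]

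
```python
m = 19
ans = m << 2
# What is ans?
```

Trace:
`m = 19` → m = 19
`ans = m << 2` → ans = 76
So ans = 76

Answer: 76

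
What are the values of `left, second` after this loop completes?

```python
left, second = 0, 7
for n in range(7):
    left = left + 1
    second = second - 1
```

left goes 0→7, second goes 7→0
`left, second` takes the values: (0, 7) → (1, 7) → (1, 6) → (2, 6) → (2, 5) → (3, 5) → (3, 4) → (4, 4) → (4, 3) → (5, 3) → (5, 2) → (6, 2) → (6, 1) → (7, 1) → (7, 0)

Answer: 7, 0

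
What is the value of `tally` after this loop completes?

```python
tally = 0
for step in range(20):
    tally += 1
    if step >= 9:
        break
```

Loop breaks when step reaches 9, tally is 10
`tally` takes the values: 0 → 1 → 2 → 3 → 4 → 5 → 6 → 7 → 8 → 9 → 10

Answer: 10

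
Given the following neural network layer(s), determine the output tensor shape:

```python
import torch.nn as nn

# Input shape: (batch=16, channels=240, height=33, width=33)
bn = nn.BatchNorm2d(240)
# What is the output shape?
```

Input: (16, 240, 33, 33) -> Output: (16, 240, 33, 33)

Answer: (16, 240, 33, 33)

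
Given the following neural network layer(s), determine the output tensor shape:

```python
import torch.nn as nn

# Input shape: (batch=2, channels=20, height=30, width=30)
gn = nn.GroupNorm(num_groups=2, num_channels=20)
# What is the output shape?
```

Input: (2, 20, 30, 30) -> Output: (2, 20, 30, 30)

Answer: (2, 20, 30, 30)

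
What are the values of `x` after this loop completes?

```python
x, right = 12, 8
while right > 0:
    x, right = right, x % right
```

GCD of 12 and 8
`x` takes the values: 12 → 8 → 4

Answer: 4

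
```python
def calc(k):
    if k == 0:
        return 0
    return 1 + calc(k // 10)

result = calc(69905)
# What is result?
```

Count of digits of 69905: 5

Answer: 5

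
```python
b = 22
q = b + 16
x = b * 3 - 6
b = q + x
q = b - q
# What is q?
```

Trace:
`b = 22` → b = 22
`q = b + 16` → q = 38
`x = b * 3 - 6` → x = 60
`b = q + x` → b = 98
`q = b - q` → q = 60
So q = 60

Answer: 60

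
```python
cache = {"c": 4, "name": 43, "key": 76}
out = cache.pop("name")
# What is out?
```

Trace:
`cache = {"c": 4, "name": 43, "key": 76}` → cache = {'c': 4, 'name': 43, 'key': 76}
`out = cache.pop("name")` → cache = {'c': 4, 'key': 76}; out = 43
So out = 43

Answer: 43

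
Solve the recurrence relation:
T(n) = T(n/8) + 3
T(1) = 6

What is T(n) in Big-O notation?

Each step divides n by 8 and adds 3. After log_8(n) steps we reach T(1)=6. So T(n) = 3·log_8(n) + 6 = O(log n).

Answer: O(log n)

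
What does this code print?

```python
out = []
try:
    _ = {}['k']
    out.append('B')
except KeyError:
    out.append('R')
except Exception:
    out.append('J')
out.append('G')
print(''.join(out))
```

Execution trace: 'R' (except KeyError) → 'G' (after the try/except). Output: RG

Answer: RG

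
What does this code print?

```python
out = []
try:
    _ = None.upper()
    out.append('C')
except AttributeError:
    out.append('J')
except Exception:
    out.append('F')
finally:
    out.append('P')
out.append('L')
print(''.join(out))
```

Execution trace: 'J' (except AttributeError) → 'P' (finally) → 'L' (after the try/except). Output: JPL

Answer: JPL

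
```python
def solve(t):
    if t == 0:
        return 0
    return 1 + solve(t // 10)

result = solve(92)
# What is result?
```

Count of digits of 92: 2

Answer: 2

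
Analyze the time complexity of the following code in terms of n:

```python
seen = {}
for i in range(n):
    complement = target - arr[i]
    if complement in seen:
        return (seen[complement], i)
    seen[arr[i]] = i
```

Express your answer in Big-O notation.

This is Two sum with hash map. Time complexity: O(n).

Answer: O(n)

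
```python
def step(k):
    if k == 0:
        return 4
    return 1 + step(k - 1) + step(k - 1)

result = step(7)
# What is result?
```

step(k) = 1 + 2·step(k-1), step(0)=4. Closed form: (4+1)·2^7 - 1 = 639.

Answer: 639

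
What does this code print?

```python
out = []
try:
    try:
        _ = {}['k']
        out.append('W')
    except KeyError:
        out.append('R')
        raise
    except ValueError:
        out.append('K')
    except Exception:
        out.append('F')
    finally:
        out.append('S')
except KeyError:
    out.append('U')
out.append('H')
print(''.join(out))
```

Execution trace: 'R' (inner except KeyError) → 'S' (inner finally) → 'U' (outer except KeyError) → 'H' (after the try/except). Output: RSUH

Answer: RSUH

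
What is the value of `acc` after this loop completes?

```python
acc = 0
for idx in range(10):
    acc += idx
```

Sum of 0 to 9 = 45
`acc` takes the values: 0 → 1 → 3 → 6 → 10 → 15 → 21 → 28 → 36 → 45

Answer: 45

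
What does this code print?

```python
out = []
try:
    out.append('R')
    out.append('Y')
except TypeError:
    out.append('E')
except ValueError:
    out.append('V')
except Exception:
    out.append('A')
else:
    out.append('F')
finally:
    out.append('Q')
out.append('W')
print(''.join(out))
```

Execution trace: 'R' (try body) → 'Y' (try body, no exception) → 'F' (else) → 'Q' (finally) → 'W' (after the try/except). Output: RYFQW

Answer: RYFQW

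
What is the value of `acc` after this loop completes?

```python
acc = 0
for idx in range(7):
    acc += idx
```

Sum of 0 to 6 = 21
`acc` takes the values: 0 → 1 → 3 → 6 → 10 → 15 → 21

Answer: 21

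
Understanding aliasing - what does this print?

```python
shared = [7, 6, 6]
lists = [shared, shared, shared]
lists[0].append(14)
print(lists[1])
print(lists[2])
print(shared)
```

Key concept: list of same reference.
Step by step:
`shared = [7, 6, 6]` → shared = [7, 6, 6]
`lists = [shared, shared, shared]` → lists = [[7, 6, 6], [7, 6, 6], [7, 6, 6]]
`lists[0].append(14)` → shared = [7, 6, 6, 14]; lists = [[7, 6, 6, 14], [7, 6, 6, 14], [7, 6, 6, 14]]
`print(lists[1])` → prints [7, 6, 6, 14]
`print(lists[2])` → prints [7, 6, 6, 14]
`print(shared)` → prints [7, 6, 6, 14]

Answer:
[7, 6, 6, 14]
[7, 6, 6, 14]
[7, 6, 6, 14]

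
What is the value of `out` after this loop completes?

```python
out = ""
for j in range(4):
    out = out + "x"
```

Repeat 'x' 4 times
`out` takes the values: "" → "x" → "xx" → "xxx" → "xxxx"

Answer: "xxxx"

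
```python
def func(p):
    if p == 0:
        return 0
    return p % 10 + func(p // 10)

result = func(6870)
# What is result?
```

Sum of digits of 6870: 0 + 7 + 8 + 6 = 21

Answer: 21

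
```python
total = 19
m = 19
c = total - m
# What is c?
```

Trace:
`total = 19` → total = 19
`m = 19` → m = 19
`c = total - m` → c = 0
So c = 0

Answer: 0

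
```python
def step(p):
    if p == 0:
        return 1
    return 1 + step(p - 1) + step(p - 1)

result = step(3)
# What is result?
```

step(p) = 1 + 2·step(p-1), step(0)=1. Closed form: (1+1)·2^3 - 1 = 15.

Answer: 15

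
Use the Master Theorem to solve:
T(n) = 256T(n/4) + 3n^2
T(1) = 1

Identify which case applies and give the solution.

a=256, b=4, f(n)=3n^2. log_4(256) = 4. Since c=2 < 4, Case 1 applies: T(n) = Θ(n^log_b(a)) = O(n^4).

Answer: O(n^4) - Case 1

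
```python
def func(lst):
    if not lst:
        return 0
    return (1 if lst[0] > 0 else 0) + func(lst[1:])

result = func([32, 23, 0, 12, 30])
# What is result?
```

Count of positive elements in [32, 23, 0, 12, 30] = 4

Answer: 4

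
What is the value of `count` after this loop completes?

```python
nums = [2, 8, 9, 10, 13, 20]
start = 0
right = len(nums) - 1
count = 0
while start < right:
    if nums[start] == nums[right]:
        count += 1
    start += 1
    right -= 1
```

Count matching pairs from ends
`count` takes the values: 0

Answer: 0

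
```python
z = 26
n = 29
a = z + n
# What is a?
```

Trace:
`z = 26` → z = 26
`n = 29` → n = 29
`a = z + n` → a = 55
So a = 55

Answer: 55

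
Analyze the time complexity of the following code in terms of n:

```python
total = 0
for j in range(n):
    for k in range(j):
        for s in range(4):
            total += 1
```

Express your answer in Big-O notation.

Each loop level contributes: n × n × 1. Multiplying the contributions gives O(n^2).

Answer: O(n^2)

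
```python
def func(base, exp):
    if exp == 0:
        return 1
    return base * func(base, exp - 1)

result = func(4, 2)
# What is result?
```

func(4, 2) = 4 * 4 = 16

Answer: 16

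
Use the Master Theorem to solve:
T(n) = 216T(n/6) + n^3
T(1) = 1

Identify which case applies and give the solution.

a=216, b=6, f(n)=n^3. log_6(216) = 3. Since c=3 = 3, Case 2 applies: T(n) = Θ(n^log_b(a) · log n) = O(n^3 log n).

Answer: O(n^3 log n) - Case 2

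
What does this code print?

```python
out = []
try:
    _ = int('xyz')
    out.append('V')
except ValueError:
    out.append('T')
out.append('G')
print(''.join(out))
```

Execution trace: 'T' (except ValueError) → 'G' (after the try/except). Output: TG

Answer: TG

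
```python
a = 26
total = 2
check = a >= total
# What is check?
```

Trace:
`a = 26` → a = 26
`total = 2` → total = 2
`check = a >= total` → check = True
So check = True

Answer: True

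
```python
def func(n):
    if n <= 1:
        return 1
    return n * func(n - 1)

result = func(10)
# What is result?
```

func(10) = 10 * 9 * 8 * 7 * 6 * 5 * 4 * 3 * 2 * 1 = 3628800

Answer: 3628800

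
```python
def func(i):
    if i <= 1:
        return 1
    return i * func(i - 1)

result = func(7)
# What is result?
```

func(7) = 7 * 6 * 5 * 4 * 3 * 2 * 1 = 5040

Answer: 5040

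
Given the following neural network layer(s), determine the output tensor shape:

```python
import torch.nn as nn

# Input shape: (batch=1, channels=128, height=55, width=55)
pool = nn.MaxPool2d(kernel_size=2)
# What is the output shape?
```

Input: (1, 128, 55, 55) -> Output: (1, 128, 27, 27)

Answer: (1, 128, 27, 27)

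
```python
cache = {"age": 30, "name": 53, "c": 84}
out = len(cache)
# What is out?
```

Trace:
`cache = {"age": 30, "name": 53, "c": 84}` → cache = {'age': 30, 'name': 53, 'c': 84}
`out = len(cache)` → out = 3
So out = 3

Answer: 3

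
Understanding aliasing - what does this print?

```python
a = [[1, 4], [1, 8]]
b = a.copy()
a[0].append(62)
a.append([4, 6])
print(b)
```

Key concept: shallow copy with nested lists.
Step by step:
`a = [[1, 4], [1, 8]]` → a = [[1, 4], [1, 8]]
`b = a.copy()` → b = [[1, 4], [1, 8]]
`a[0].append(62)` → a = [[1, 4, 62], [1, 8]]; b = [[1, 4, 62], [1, 8]]
`a.append([4, 6])` → a = [[1, 4, 62], [1, 8], [4, 6]]
`print(b)` → prints [[1, 4, 62], [1, 8]]

Answer: [[1, 4, 62], [1, 8]]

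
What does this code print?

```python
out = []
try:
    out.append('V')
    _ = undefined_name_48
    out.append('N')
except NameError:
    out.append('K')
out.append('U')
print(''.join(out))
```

Execution trace: 'V' (try body) → 'K' (except NameError) → 'U' (after the try/except). Output: VKU

Answer: VKU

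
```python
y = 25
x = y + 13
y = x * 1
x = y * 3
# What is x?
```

Trace:
`y = 25` → y = 25
`x = y + 13` → x = 38
`y = x * 1` → y = 38
`x = y * 3` → x = 114
So x = 114

Answer: 114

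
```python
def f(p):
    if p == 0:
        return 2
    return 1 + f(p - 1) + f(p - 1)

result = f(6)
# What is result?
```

f(p) = 1 + 2·f(p-1), f(0)=2. Closed form: (2+1)·2^6 - 1 = 191.

Answer: 191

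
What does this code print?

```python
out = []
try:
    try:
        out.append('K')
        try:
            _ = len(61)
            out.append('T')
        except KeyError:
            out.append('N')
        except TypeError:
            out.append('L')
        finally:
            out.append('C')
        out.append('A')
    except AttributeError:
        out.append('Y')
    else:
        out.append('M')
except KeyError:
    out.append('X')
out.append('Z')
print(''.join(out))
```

Execution trace: 'K' (try body) → 'L' (inner except TypeError) → 'C' (inner finally) → 'A' (try body, no exception) → 'M' (else) → 'Z' (after the try/except). Output: KLCAMZ

Answer: KLCAMZ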